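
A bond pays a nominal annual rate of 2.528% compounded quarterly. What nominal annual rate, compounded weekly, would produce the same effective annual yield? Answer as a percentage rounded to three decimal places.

EAR = (1 + 0.02528/4)^4 − 1 = 0.025521.
Solve (1 + r/52)^52 = 1.025521: r/52 = 1.025521^(1/52) − 1 = 0.000485, so r = 0.025207 = 2.521%.

2.521%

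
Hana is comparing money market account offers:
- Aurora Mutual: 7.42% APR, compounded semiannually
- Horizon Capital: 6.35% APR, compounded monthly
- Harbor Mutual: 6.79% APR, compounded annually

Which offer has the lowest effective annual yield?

Aurora Mutual: (1 + 0.0742/2)^2 − 1 = 7.558%
Horizon Capital: (1 + 0.0635/12)^12 − 1 = 6.538%
Harbor Mutual: compounded annually, EAR = 6.790%
The lowest effective annual rate is Horizon Capital at 6.538%.

Horizon Capital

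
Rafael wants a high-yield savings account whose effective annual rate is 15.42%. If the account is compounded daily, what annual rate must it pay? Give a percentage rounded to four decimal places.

(1 + r/365)^365 − 1 = 0.1542, so 1 + r/365 = 1.1542^(1/365).
r/365 = 0.000393, so r = 0.143436 = 14.3436%.

14.3436%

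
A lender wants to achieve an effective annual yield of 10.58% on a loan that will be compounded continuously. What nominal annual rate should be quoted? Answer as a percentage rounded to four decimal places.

10.0569%

Continuous: nominal r satisfies e^r − 1 = 0.1058.
r = ln(1 + 0.1058) = ln(1.1058) = 0.100569 = 10.0569%.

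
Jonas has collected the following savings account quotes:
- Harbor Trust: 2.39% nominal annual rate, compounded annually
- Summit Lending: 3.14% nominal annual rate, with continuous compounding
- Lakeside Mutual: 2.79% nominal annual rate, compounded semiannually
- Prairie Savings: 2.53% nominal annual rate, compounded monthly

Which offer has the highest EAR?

Harbor Trust: compounded annually, EAR = 2.390%
Summit Lending: e^0.0314 − 1 = 3.190%
Lakeside Mutual: (1 + 0.0279/2)^2 − 1 = 2.809%
Prairie Savings: (1 + 0.0253/12)^12 − 1 = 2.560%
The highest effective annual rate is Summit Lending at 3.190%.

Summit Lending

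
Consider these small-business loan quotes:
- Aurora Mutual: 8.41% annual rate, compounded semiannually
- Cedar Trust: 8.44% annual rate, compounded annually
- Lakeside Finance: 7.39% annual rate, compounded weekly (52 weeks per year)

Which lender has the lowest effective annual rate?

Aurora Mutual: (1 + 0.0841/2)^2 − 1 = 8.587%
Cedar Trust: compounded annually, EAR = 8.440%
Lakeside Finance: (1 + 0.0739/52)^52 − 1 = 7.664%
The lowest effective annual rate is Lakeside Finance at 7.664%.

Lakeside Finance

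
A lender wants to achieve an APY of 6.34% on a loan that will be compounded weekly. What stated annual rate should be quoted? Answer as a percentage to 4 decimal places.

(1 + r/52)^52 − 1 = 0.0634, so 1 + r/52 = 1.0634^(1/52).
r/52 = 0.001183, so r = 0.061508 = 6.1508%.

6.1508%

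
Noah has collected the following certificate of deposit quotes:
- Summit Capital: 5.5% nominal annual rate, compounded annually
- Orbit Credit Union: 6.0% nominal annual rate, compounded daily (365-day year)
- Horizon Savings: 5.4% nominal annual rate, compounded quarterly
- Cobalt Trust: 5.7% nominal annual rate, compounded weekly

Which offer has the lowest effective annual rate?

Summit Capital: compounded annually, EAR = 5.500%
Orbit Credit Union: (1 + 0.060/365)^365 − 1 = 6.183%
Horizon Savings: (1 + 0.054/4)^4 − 1 = 5.510%
Cobalt Trust: (1 + 0.057/52)^52 − 1 = 5.862%
The lowest effective annual rate is Summit Capital at 5.500%.

Summit Capital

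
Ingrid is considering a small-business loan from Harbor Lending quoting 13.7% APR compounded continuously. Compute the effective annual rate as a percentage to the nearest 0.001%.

With continuous compounding, EAR = e^0.137 − 1.
e^0.137 = 1.146828, so EAR = 0.146828 = 14.683%.

14.683%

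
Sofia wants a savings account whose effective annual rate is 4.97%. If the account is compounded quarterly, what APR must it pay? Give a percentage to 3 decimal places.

4.880%

(1 + r/4)^4 − 1 = 0.0497, so 1 + r/4 = 1.0497^(1/4).
r/4 = 0.012200, so r = 0.048800 = 4.880%.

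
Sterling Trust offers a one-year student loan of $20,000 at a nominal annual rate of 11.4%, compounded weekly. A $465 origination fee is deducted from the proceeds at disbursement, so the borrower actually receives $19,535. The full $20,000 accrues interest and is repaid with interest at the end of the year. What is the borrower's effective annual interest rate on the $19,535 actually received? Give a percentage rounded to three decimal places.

14.729%

Amount owed after one year: 20,000 × (1 + 0.114/52)^52 = 20,000 × 1.120612 = $22,412.25.
Effective rate on net proceeds: 22,412.25 / 19,535 − 1 = 0.147287 = 14.729%.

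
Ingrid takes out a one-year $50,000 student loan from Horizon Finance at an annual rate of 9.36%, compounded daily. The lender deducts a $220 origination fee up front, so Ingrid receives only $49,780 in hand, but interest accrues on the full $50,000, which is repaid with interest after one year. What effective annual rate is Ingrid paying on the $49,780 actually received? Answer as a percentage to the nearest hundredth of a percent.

10.30%

Amount owed after one year: 50,000 × (1 + 0.0936/365)^365 = 50,000 × 1.098107 = $54,905.36.
Effective rate on net proceeds: 54,905.36 / 49,780 − 1 = 0.102960 = 10.30%.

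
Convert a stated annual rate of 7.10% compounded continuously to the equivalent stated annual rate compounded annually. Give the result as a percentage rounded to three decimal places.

7.358%

EAR under continuous compounding: e^0.0710 − 1 = 0.073581.
Compounded annually, the equivalent nominal rate is the EAR itself: 7.358%.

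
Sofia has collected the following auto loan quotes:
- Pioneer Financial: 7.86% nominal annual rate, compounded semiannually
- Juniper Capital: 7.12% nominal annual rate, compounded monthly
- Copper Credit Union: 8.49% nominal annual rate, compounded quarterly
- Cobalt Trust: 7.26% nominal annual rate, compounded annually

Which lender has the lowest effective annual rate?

Pioneer Financial: (1 + 0.0786/2)^2 − 1 = 8.014%
Juniper Capital: (1 + 0.0712/12)^12 − 1 = 7.357%
Copper Credit Union: (1 + 0.0849/4)^4 − 1 = 8.764%
Cobalt Trust: compounded annually, EAR = 7.260%
The lowest effective annual rate is Cobalt Trust at 7.260%.

Cobalt Trust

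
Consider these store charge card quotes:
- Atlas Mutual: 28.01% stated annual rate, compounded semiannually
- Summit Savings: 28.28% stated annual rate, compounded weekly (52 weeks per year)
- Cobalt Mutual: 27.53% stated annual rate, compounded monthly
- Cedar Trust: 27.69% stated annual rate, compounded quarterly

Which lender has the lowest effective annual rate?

Atlas Mutual: (1 + 0.2801/2)^2 − 1 = 29.971%
Summit Savings: (1 + 0.2828/52)^52 − 1 = 32.582%
Cobalt Mutual: (1 + 0.2753/12)^12 − 1 = 31.284%
Cedar Trust: (1 + 0.2769/4)^4 − 1 = 30.700%
The lowest effective annual rate is Atlas Mutual at 29.971%.

Atlas Mutual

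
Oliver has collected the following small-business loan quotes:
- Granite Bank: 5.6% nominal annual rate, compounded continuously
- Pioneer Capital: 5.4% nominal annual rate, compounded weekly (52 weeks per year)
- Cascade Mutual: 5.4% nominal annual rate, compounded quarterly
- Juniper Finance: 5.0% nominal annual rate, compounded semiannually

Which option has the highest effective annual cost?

Granite Bank

Granite Bank: e^0.056 − 1 = 5.760%
Pioneer Capital: (1 + 0.054/52)^52 − 1 = 5.546%
Cascade Mutual: (1 + 0.054/4)^4 − 1 = 5.510%
Juniper Finance: (1 + 0.050/2)^2 − 1 = 5.062%
The highest effective annual rate is Granite Bank at 5.760%.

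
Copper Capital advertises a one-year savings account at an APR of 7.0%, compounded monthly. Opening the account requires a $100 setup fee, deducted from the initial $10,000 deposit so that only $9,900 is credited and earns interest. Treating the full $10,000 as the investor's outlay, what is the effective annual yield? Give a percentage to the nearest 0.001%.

Value after one year: 9,900 × (1 + 0.070/12)^12 = 9,900 × 1.072290 = $10,615.67.
Effective yield on the $10,000 outlay: 10,615.67 / 10,000 − 1 = 0.061567 = 6.157%.

6.157%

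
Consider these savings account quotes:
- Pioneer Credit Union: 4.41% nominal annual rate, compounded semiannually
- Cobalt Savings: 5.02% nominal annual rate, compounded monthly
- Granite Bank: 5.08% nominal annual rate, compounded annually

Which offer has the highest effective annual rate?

Cobalt Savings

Pioneer Credit Union: (1 + 0.0441/2)^2 − 1 = 4.459%
Cobalt Savings: (1 + 0.0502/12)^12 − 1 = 5.137%
Granite Bank: compounded annually, EAR = 5.080%
The highest effective annual rate is Cobalt Savings at 5.137%.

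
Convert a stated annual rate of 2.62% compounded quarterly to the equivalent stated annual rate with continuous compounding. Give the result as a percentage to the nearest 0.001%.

EAR = (1 + 0.0262/4)^4 − 1 = 0.026459.
Equivalent continuous rate: r = ln(1 + 0.026459) = 0.026115 = 2.611%.

2.611%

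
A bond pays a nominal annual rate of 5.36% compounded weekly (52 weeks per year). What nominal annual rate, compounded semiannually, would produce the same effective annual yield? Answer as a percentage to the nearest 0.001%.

EAR = (1 + 0.0536/52)^52 − 1 = 0.055033.
Solve (1 + r/2)^2 = 1.055033: r/2 = 1.055033^(1/2) − 1 = 0.027148, so r = 0.054296 = 5.430%.

5.430%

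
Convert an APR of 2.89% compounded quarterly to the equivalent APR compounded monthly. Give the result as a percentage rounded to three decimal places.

EAR = (1 + 0.0289/4)^4 − 1 = 0.029215.
Solve (1 + r/12)^12 = 1.029215: r/12 = 1.029215^(1/12) − 1 = 0.002403, so r = 0.028831 = 2.883%.

2.883%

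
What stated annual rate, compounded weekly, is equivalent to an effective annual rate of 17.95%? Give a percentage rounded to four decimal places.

16.5353%

(1 + r/52)^52 − 1 = 0.1795, so 1 + r/52 = 1.1795^(1/52).
r/52 = 0.003180, so r = 0.165353 = 16.5353%.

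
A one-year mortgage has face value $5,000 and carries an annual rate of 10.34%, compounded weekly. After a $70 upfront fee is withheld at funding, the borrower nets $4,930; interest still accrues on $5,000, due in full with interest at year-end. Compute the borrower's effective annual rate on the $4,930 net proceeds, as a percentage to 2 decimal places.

Amount owed after one year: 5,000 × (1 + 0.1034/52)^52 = 5,000 × 1.108821 = $5,544.11.
Effective rate on net proceeds: 5,544.11 / 4,930 − 1 = 0.124565 = 12.46%.

12.46%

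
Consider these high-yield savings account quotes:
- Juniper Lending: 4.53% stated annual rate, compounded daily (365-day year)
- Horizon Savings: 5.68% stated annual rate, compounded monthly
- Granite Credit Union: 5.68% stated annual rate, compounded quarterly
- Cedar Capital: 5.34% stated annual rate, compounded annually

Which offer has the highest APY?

Horizon Savings

Juniper Lending: (1 + 0.0453/365)^365 − 1 = 4.634%
Horizon Savings: (1 + 0.0568/12)^12 − 1 = 5.830%
Granite Credit Union: (1 + 0.0568/4)^4 − 1 = 5.802%
Cedar Capital: compounded annually, EAR = 5.340%
The highest effective annual rate is Horizon Savings at 5.830%.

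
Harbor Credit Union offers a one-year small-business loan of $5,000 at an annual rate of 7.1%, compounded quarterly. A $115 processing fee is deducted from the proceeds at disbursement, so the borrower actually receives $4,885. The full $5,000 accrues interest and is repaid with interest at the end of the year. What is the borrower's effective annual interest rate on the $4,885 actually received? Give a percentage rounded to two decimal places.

9.82%

Amount owed after one year: 5,000 × (1 + 0.071/4)^4 = 5,000 × 1.072913 = $5,364.56.
Effective rate on net proceeds: 5,364.56 / 4,885 − 1 = 0.098171 = 9.82%.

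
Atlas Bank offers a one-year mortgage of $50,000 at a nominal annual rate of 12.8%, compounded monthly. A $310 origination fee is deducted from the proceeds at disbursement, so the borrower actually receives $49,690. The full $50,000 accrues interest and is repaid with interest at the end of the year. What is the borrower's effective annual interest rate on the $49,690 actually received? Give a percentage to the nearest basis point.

14.29%

Amount owed after one year: 50,000 × (1 + 0.128/12)^12 = 50,000 × 1.135783 = $56,789.14.
Effective rate on net proceeds: 56,789.14 / 49,690 − 1 = 0.142869 = 14.29%.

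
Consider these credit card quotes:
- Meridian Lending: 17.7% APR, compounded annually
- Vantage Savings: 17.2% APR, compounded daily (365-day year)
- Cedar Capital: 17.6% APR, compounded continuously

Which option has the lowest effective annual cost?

Meridian Lending

Meridian Lending: compounded annually, EAR = 17.700%
Vantage Savings: (1 + 0.172/365)^365 − 1 = 18.763%
Cedar Capital: e^0.176 − 1 = 19.244%
The lowest effective annual rate is Meridian Lending at 17.700%.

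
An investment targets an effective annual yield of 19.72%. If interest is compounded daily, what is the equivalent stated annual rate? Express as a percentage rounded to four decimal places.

(1 + r/365)^365 − 1 = 0.1972, so 1 + r/365 = 1.1972^(1/365).
r/365 = 0.000493, so r = 0.180030 = 18.0030%.

18.0030%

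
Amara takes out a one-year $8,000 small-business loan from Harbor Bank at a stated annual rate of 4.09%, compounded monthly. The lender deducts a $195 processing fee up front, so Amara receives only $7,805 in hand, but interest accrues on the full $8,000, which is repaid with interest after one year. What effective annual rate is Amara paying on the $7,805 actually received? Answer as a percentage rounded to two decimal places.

6.77%

Amount owed after one year: 8,000 × (1 + 0.0409/12)^12 = 8,000 × 1.041675 = $8,333.40.
Effective rate on net proceeds: 8,333.40 / 7,805 − 1 = 0.067701 = 6.77%.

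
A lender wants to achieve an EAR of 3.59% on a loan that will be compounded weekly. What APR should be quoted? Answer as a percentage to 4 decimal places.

(1 + r/52)^52 − 1 = 0.0359, so 1 + r/52 = 1.0359^(1/52).
r/52 = 0.000679, so r = 0.035283 = 3.5283%.

3.5283%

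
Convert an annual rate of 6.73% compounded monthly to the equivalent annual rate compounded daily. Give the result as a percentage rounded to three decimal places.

6.712%

EAR = (1 + 0.0673/12)^12 − 1 = 0.069415.
Solve (1 + r/365)^365 = 1.069415: r/365 = 1.069415^(1/365) − 1 = 0.000184, so r = 0.067118 = 6.712%.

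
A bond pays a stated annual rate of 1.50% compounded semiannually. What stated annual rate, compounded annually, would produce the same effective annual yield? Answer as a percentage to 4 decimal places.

1.5056%

EAR = (1 + 0.0150/2)^2 − 1 = 0.015056.
Compounded annually, the equivalent nominal rate is the EAR itself: 1.5056%.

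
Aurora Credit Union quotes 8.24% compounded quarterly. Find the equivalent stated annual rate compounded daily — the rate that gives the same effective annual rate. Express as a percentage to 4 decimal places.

EAR = (1 + 0.0824/4)^4 − 1 = 0.084981.
Solve (1 + r/365)^365 = 1.084981: r/365 = 1.084981^(1/365) − 1 = 0.000223, so r = 0.081572 = 8.1572%.

8.1572%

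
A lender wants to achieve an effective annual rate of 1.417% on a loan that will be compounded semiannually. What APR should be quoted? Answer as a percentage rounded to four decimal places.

1.4120%

(1 + r/2)^2 − 1 = 0.01417, so 1 + r/2 = 1.01417^(1/2).
r/2 = 0.007060, so r = 0.014120 = 1.4120%.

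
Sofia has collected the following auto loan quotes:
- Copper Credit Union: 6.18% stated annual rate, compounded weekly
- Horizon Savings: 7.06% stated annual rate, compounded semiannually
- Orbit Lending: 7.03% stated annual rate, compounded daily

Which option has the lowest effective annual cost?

Copper Credit Union

Copper Credit Union: (1 + 0.0618/52)^52 − 1 = 6.371%
Horizon Savings: (1 + 0.0706/2)^2 − 1 = 7.185%
Orbit Lending: (1 + 0.0703/365)^365 − 1 = 7.282%
The lowest effective annual rate is Copper Credit Union at 6.371%.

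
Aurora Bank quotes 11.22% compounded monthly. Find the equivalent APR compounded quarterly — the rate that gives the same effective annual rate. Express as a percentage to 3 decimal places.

EAR = (1 + 0.1122/12)^12 − 1 = 0.118154.
Solve (1 + r/4)^4 = 1.118154: r/4 = 1.118154^(1/4) − 1 = 0.028313, so r = 0.113252 = 11.325%.

11.325%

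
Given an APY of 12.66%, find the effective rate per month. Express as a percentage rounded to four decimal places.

0.9983%

The per-month rate i satisfies (1 + i)^12 = 1 + 0.1266.
i = 1.1266^(1/12) − 1 = 0.0099832 = 0.9983%.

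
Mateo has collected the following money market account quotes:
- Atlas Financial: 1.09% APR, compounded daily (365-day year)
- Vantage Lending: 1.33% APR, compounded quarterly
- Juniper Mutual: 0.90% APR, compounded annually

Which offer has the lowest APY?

Juniper Mutual

Atlas Financial: (1 + 0.0109/365)^365 − 1 = 1.096%
Vantage Lending: (1 + 0.0133/4)^4 − 1 = 1.337%
Juniper Mutual: compounded annually, EAR = 0.900%
The lowest effective annual rate is Juniper Mutual at 0.900%.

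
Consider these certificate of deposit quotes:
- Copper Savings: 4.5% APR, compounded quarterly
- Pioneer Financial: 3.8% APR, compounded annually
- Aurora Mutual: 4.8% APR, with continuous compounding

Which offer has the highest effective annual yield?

Copper Savings: (1 + 0.045/4)^4 − 1 = 4.577%
Pioneer Financial: compounded annually, EAR = 3.800%
Aurora Mutual: e^0.048 − 1 = 4.917%
The highest effective annual rate is Aurora Mutual at 4.917%.

Aurora Mutual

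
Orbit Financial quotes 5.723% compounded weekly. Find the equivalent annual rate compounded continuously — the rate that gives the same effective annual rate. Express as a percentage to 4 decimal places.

EAR = (1 + 0.05723/52)^52 − 1 = 0.058866.
Equivalent continuous rate: r = ln(1 + 0.058866) = 0.057199 = 5.7199%.

5.7199%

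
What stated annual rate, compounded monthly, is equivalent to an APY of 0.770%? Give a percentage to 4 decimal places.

0.7673%

(1 + r/12)^12 − 1 = 0.00770, so 1 + r/12 = 1.00770^(1/12).
r/12 = 0.000639, so r = 0.007673 = 0.7673%.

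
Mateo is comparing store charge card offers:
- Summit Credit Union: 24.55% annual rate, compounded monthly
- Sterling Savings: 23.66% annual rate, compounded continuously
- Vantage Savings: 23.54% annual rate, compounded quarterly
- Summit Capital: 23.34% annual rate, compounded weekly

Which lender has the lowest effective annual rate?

Vantage Savings

Summit Credit Union: (1 + 0.2455/12)^12 − 1 = 27.510%
Sterling Savings: e^0.2366 − 1 = 26.693%
Vantage Savings: (1 + 0.2354/4)^4 − 1 = 25.701%
Summit Capital: (1 + 0.2334/52)^52 − 1 = 26.223%
The lowest effective annual rate is Vantage Savings at 25.701%.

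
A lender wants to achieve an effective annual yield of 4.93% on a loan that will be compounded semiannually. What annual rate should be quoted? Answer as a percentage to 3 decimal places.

4.871%

(1 + r/2)^2 − 1 = 0.0493, so 1 + r/2 = 1.0493^(1/2).
r/2 = 0.024353, so r = 0.048707 = 4.871%.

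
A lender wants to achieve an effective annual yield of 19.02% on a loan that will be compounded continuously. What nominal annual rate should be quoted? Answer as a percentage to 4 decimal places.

Continuous: nominal r satisfies e^r − 1 = 0.1902.
r = ln(1 + 0.1902) = ln(1.1902) = 0.174121 = 17.4121%.

17.4121%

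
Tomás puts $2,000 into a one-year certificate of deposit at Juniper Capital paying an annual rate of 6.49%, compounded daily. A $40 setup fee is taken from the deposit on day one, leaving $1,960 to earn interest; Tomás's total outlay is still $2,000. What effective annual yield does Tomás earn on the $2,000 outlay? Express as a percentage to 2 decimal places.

Value after one year: 1,960 × (1 + 0.0649/365)^365 = 1,960 × 1.067046 = $2,091.41.
Effective yield on the $2,000 outlay: 2,091.41 / 2,000 − 1 = 0.045705 = 4.57%.

4.57%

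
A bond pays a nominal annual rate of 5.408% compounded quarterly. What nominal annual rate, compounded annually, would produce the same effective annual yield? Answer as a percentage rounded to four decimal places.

5.5187%

EAR = (1 + 0.05408/4)^4 − 1 = 0.055187.
Compounded annually, the equivalent nominal rate is the EAR itself: 5.5187%.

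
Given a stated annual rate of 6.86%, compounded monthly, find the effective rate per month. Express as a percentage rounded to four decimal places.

With a nominal annual rate compounded monthly, the periodic rate is the nominal rate divided by 12.
i = 0.0686 / 12 = 0.0057167 = 0.5717%.

0.5717%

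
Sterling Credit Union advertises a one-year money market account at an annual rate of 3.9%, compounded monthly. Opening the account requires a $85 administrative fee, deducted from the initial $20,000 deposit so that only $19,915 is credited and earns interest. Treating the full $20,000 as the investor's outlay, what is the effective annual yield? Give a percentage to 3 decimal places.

Value after one year: 19,915 × (1 + 0.039/12)^12 = 19,915 × 1.039705 = $20,705.72.
Effective yield on the $20,000 outlay: 20,705.72 / 20,000 − 1 = 0.035286 = 3.529%.

3.529%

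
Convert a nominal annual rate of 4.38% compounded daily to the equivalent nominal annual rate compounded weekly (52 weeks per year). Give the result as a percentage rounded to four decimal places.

4.3816%

EAR = (1 + 0.0438/365)^365 − 1 = 0.044771.
Solve (1 + r/52)^52 = 1.044771: r/52 = 1.044771^(1/52) − 1 = 0.000843, so r = 0.043816 = 4.3816%.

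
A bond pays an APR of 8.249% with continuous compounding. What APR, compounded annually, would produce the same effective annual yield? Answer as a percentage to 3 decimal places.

8.599%

EAR under continuous compounding: e^0.08249 − 1 = 0.085988.
Compounded annually, the equivalent nominal rate is the EAR itself: 8.599%.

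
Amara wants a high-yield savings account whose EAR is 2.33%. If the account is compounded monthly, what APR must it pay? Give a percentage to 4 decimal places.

(1 + r/12)^12 − 1 = 0.0233, so 1 + r/12 = 1.0233^(1/12).
r/12 = 0.001921, so r = 0.023055 = 2.3055%.

2.3055%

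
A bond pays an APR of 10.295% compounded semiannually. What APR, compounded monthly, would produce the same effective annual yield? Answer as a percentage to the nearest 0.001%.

10.081%

EAR = (1 + 0.10295/2)^2 − 1 = 0.105600.
Solve (1 + r/12)^12 = 1.105600: r/12 = 1.105600^(1/12) − 1 = 0.008401, so r = 0.100809 = 10.081%.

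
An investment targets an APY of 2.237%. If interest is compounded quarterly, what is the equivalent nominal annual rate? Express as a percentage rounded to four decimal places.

2.2185%

(1 + r/4)^4 − 1 = 0.02237, so 1 + r/4 = 1.02237^(1/4).
r/4 = 0.005546, so r = 0.022185 = 2.2185%.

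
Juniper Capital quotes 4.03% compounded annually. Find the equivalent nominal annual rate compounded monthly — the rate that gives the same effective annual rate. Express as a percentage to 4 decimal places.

3.9574%

Compounded annually, EAR = nominal = 0.040300.
Solve (1 + r/12)^12 = 1.040300: r/12 = 1.040300^(1/12) − 1 = 0.003298, so r = 0.039574 = 3.9574%.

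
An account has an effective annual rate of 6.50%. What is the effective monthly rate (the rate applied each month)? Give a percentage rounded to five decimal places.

The per-month rate i satisfies (1 + i)^12 = 1 + 0.0650.
i = 1.0650^(1/12) − 1 = 0.0052617 = 0.52617%.

0.52617%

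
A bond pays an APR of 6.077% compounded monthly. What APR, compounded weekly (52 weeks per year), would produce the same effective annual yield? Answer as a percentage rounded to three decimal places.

6.065%

EAR = (1 + 0.06077/12)^12 − 1 = 0.062492.
Solve (1 + r/52)^52 = 1.062492: r/52 = 1.062492^(1/52) − 1 = 0.001166, so r = 0.060652 = 6.065%.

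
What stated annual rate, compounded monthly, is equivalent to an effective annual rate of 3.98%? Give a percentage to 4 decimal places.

3.9092%

(1 + r/12)^12 − 1 = 0.0398, so 1 + r/12 = 1.0398^(1/12).
r/12 = 0.003258, so r = 0.039092 = 3.9092%.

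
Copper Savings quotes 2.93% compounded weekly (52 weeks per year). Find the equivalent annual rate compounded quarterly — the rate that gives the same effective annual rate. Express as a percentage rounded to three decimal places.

2.940%

EAR = (1 + 0.0293/52)^52 − 1 = 0.029725.
Solve (1 + r/4)^4 = 1.029725: r/4 = 1.029725^(1/4) − 1 = 0.007350, so r = 0.029399 = 2.940%.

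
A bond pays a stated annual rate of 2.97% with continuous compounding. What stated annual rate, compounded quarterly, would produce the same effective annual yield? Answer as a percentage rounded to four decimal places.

EAR under continuous compounding: e^0.0297 − 1 = 0.030145.
Solve (1 + r/4)^4 = 1.030145: r/4 = 1.030145^(1/4) − 1 = 0.007453, so r = 0.029811 = 2.9811%.

2.9811%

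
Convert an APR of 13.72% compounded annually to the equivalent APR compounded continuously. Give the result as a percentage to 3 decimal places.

Compounded annually, EAR = nominal = 0.137200.
Equivalent continuous rate: r = ln(1 + 0.137200) = 0.128569 = 12.857%.

12.857%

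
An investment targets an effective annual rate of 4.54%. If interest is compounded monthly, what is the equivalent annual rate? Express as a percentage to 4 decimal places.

(1 + r/12)^12 − 1 = 0.0454, so 1 + r/12 = 1.0454^(1/12).
r/12 = 0.003707, so r = 0.044482 = 4.4482%.

4.4482%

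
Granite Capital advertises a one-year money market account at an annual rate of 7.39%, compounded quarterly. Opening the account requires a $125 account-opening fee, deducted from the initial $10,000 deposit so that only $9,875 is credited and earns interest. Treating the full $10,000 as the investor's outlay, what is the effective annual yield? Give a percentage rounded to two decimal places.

Value after one year: 9,875 × (1 + 0.0739/4)^4 = 9,875 × 1.075973 = $10,625.24.
Effective yield on the $10,000 outlay: 10,625.24 / 10,000 − 1 = 0.062524 = 6.25%.

6.25%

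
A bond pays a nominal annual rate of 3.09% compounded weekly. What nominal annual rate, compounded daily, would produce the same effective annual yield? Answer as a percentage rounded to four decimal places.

EAR = (1 + 0.0309/52)^52 − 1 = 0.031373.
Solve (1 + r/365)^365 = 1.031373: r/365 = 1.031373^(1/365) − 1 = 0.000085, so r = 0.030892 = 3.0892%.

3.0892%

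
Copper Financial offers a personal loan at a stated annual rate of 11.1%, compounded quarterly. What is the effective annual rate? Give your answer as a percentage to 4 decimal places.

11.5706%

EAR = (1 + 0.111/4)^4 − 1.
= 1.115706 − 1 = 11.5706%.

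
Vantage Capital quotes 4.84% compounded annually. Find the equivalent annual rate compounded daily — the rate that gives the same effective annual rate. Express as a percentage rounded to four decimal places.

4.7268%

Compounded annually, EAR = nominal = 0.048400.
Solve (1 + r/365)^365 = 1.048400: r/365 = 1.048400^(1/365) − 1 = 0.000130, so r = 0.047268 = 4.7268%.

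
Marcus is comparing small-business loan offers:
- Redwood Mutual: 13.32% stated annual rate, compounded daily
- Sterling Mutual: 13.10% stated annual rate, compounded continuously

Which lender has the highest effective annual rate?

Redwood Mutual: (1 + 0.1332/365)^365 − 1 = 14.245%
Sterling Mutual: e^0.1310 − 1 = 13.997%
The highest effective annual rate is Redwood Mutual at 14.245%.

Redwood Mutual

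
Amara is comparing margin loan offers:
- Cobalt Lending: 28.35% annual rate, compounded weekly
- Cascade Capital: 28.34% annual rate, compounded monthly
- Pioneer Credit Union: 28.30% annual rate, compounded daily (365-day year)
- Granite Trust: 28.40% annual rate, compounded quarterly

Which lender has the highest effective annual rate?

Pioneer Credit Union

Cobalt Lending: (1 + 0.2835/52)^52 − 1 = 32.675%
Cascade Capital: (1 + 0.2834/12)^12 − 1 = 32.327%
Pioneer Credit Union: (1 + 0.2830/365)^365 − 1 = 32.696%
Granite Trust: (1 + 0.2840/4)^4 − 1 = 31.570%
The highest effective annual rate is Pioneer Credit Union at 32.696%.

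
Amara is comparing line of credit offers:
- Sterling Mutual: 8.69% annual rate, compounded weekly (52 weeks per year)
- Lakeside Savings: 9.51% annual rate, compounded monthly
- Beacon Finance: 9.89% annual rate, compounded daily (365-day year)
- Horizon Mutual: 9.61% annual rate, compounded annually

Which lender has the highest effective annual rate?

Sterling Mutual: (1 + 0.0869/52)^52 − 1 = 9.071%
Lakeside Savings: (1 + 0.0951/12)^12 − 1 = 9.936%
Beacon Finance: (1 + 0.0989/365)^365 − 1 = 10.394%
Horizon Mutual: compounded annually, EAR = 9.610%
The highest effective annual rate is Beacon Finance at 10.394%.

Beacon Finance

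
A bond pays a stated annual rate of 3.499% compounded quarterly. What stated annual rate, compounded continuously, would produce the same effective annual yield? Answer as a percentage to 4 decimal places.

3.4838%

EAR = (1 + 0.03499/4)^4 − 1 = 0.035452.
Equivalent continuous rate: r = ln(1 + 0.035452) = 0.034838 = 3.4838%.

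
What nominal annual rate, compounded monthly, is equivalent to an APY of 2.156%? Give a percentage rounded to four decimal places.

(1 + r/12)^12 − 1 = 0.02156, so 1 + r/12 = 1.02156^(1/12).
r/12 = 0.001779, so r = 0.021350 = 2.1350%.

2.1350%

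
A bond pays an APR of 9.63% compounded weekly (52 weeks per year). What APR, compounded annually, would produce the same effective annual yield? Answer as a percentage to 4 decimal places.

10.0991%

EAR = (1 + 0.0963/52)^52 − 1 = 0.100991.
Compounded annually, the equivalent nominal rate is the EAR itself: 10.0991%.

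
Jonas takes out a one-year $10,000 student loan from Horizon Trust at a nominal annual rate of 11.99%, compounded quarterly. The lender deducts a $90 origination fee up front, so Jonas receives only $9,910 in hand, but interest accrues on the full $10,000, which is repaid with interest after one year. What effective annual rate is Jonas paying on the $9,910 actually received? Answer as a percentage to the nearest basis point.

Amount owed after one year: 10,000 × (1 + 0.1199/4)^4 = 10,000 × 1.125400 = $11,254.00.
Effective rate on net proceeds: 11,254.00 / 9,910 − 1 = 0.135620 = 13.56%.

13.56%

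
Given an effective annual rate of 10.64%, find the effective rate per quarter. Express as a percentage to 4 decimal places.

2.5600%

The per-quarter rate i satisfies (1 + i)^4 = 1 + 0.1064.
i = 1.1064^(1/4) − 1 = 0.0256001 = 2.5600%.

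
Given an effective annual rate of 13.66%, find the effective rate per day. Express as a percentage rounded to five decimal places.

The per-day rate i satisfies (1 + i)^365 = 1 + 0.1366.
i = 1.1366^(1/365) − 1 = 0.0003509 = 0.03509%.

0.03509%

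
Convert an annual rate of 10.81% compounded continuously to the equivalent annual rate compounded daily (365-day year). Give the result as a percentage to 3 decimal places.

EAR under continuous compounding: e^0.1081 − 1 = 0.114159.
Solve (1 + r/365)^365 = 1.114159: r/365 = 1.114159^(1/365) − 1 = 0.000296, so r = 0.108116 = 10.812%.

10.812%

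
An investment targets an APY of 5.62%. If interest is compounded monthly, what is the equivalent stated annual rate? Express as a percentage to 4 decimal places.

5.4802%

(1 + r/12)^12 − 1 = 0.0562, so 1 + r/12 = 1.0562^(1/12).
r/12 = 0.004567, so r = 0.054802 = 5.4802%.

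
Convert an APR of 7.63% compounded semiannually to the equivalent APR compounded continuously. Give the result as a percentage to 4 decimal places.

EAR = (1 + 0.0763/2)^2 − 1 = 0.077755.
Equivalent continuous rate: r = ln(1 + 0.077755) = 0.074881 = 7.4881%.

7.4881%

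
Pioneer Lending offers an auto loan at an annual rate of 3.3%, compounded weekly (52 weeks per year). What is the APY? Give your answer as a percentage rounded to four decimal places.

3.3540%

EAR = (1 + 0.033/52)^52 − 1.
= (1 + 0.000635)^52 − 1 = 1.033540 − 1 = 3.3540%.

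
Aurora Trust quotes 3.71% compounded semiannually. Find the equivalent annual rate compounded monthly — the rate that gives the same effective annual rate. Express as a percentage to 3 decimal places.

EAR = (1 + 0.0371/2)^2 − 1 = 0.037444.
Solve (1 + r/12)^12 = 1.037444: r/12 = 1.037444^(1/12) − 1 = 0.003068, so r = 0.036816 = 3.682%.

3.682%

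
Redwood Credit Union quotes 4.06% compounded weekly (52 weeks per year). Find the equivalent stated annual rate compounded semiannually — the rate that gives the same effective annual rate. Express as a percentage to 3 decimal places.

4.100%

EAR = (1 + 0.0406/52)^52 − 1 = 0.041419.
Solve (1 + r/2)^2 = 1.041419: r/2 = 1.041419^(1/2) − 1 = 0.020499, so r = 0.040999 = 4.100%.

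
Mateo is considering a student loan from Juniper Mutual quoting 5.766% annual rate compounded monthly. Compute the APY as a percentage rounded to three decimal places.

5.921%

EAR = (1 + 0.05766/12)^12 − 1.
= (1 + 0.004805)^12 − 1 = 1.059208 − 1 = 5.921%.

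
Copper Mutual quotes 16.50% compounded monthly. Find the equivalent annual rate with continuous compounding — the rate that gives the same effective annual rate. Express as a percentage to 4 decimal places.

EAR = (1 + 0.1650/12)^12 − 1 = 0.178068.
Equivalent continuous rate: r = ln(1 + 0.178068) = 0.163876 = 16.3876%.

16.3876%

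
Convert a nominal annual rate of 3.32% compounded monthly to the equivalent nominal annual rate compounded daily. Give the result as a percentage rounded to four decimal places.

EAR = (1 + 0.0332/12)^12 − 1 = 0.033710.
Solve (1 + r/365)^365 = 1.033710: r/365 = 1.033710^(1/365) − 1 = 0.000091, so r = 0.033156 = 3.3156%.

3.3156%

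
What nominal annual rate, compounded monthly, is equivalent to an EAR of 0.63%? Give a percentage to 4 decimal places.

(1 + r/12)^12 − 1 = 0.0063, so 1 + r/12 = 1.0063^(1/12).
r/12 = 0.000523, so r = 0.006282 = 0.6282%.

0.6282%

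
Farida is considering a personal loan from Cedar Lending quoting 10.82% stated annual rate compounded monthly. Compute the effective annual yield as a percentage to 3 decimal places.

EAR = (1 + 0.1082/12)^12 − 1.
= (1 + 0.009017)^12 − 1 = 1.113730 − 1 = 11.373%.

11.373%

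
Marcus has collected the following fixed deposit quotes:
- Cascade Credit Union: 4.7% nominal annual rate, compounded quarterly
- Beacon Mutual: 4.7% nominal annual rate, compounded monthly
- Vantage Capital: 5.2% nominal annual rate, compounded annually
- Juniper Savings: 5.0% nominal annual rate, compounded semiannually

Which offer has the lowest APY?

Cascade Credit Union: (1 + 0.047/4)^4 − 1 = 4.783%
Beacon Mutual: (1 + 0.047/12)^12 − 1 = 4.803%
Vantage Capital: compounded annually, EAR = 5.200%
Juniper Savings: (1 + 0.050/2)^2 − 1 = 5.062%
The lowest effective annual rate is Cascade Credit Union at 4.783%.

Cascade Credit Union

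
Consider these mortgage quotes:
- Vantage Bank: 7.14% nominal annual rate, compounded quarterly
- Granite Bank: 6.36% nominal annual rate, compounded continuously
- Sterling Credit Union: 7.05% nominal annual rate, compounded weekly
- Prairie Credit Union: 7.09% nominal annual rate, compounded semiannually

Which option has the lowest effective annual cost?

Vantage Bank: (1 + 0.0714/4)^4 − 1 = 7.333%
Granite Bank: e^0.0636 − 1 = 6.567%
Sterling Credit Union: (1 + 0.0705/52)^52 − 1 = 7.299%
Prairie Credit Union: (1 + 0.0709/2)^2 − 1 = 7.216%
The lowest effective annual rate is Granite Bank at 6.567%.

Granite Bank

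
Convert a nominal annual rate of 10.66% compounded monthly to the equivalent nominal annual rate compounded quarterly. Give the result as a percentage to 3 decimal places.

10.755%

EAR = (1 + 0.1066/12)^12 − 1 = 0.111966.
Solve (1 + r/4)^4 = 1.111966: r/4 = 1.111966^(1/4) − 1 = 0.026887, so r = 0.107550 = 10.755%.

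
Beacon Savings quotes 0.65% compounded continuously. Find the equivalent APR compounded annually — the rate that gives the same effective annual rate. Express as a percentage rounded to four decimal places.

EAR under continuous compounding: e^0.0065 − 1 = 0.006521.
Compounded annually, the equivalent nominal rate is the EAR itself: 0.6521%.

0.6521%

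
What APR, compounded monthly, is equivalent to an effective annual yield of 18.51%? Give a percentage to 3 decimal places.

(1 + r/12)^12 − 1 = 0.1851, so 1 + r/12 = 1.1851^(1/12).
r/12 = 0.014253, so r = 0.171035 = 17.103%.

17.103%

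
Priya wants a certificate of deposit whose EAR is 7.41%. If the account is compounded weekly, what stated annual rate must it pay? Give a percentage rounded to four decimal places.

(1 + r/52)^52 − 1 = 0.0741, so 1 + r/52 = 1.0741^(1/52).
r/52 = 0.001376, so r = 0.071532 = 7.1532%.

7.1532%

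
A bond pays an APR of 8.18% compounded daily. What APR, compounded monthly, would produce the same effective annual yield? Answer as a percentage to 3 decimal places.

8.207%

EAR = (1 + 0.0818/365)^365 − 1 = 0.085229.
Solve (1 + r/12)^12 = 1.085229: r/12 = 1.085229^(1/12) − 1 = 0.006839, so r = 0.082070 = 8.207%.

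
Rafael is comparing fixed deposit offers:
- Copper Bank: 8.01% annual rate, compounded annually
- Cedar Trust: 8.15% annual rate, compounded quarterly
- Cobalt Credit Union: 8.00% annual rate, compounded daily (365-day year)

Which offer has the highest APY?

Cedar Trust

Copper Bank: compounded annually, EAR = 8.010%
Cedar Trust: (1 + 0.0815/4)^4 − 1 = 8.402%
Cobalt Credit Union: (1 + 0.0800/365)^365 − 1 = 8.328%
The highest effective annual rate is Cedar Trust at 8.402%.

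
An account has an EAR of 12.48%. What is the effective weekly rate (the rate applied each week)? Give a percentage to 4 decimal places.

The per-week rate i satisfies (1 + i)^52 = 1 + 0.1248.
i = 1.1248^(1/52) − 1 = 0.0022642 = 0.2264%.

0.2264%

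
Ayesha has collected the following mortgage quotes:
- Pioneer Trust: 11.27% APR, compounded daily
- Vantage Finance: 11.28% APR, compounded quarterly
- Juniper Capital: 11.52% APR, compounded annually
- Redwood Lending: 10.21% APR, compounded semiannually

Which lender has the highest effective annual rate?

Pioneer Trust

Pioneer Trust: (1 + 0.1127/365)^365 − 1 = 11.928%
Vantage Finance: (1 + 0.1128/4)^4 − 1 = 11.766%
Juniper Capital: compounded annually, EAR = 11.520%
Redwood Lending: (1 + 0.1021/2)^2 − 1 = 10.471%
The highest effective annual rate is Pioneer Trust at 11.928%.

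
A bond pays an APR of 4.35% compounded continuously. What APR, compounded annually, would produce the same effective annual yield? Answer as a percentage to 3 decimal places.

4.446%

EAR under continuous compounding: e^0.0435 − 1 = 0.044460.
Compounded annually, the equivalent nominal rate is the EAR itself: 4.446%.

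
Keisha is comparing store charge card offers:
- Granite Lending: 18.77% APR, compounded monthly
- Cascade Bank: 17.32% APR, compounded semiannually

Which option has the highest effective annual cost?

Granite Lending

Granite Lending: (1 + 0.1877/12)^12 − 1 = 20.472%
Cascade Bank: (1 + 0.1732/2)^2 − 1 = 18.070%
The highest effective annual rate is Granite Lending at 20.472%.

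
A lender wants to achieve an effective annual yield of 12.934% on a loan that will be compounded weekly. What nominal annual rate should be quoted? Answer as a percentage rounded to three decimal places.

(1 + r/52)^52 − 1 = 0.12934, so 1 + r/52 = 1.12934^(1/52).
r/52 = 0.002342, so r = 0.121776 = 12.178%.

12.178%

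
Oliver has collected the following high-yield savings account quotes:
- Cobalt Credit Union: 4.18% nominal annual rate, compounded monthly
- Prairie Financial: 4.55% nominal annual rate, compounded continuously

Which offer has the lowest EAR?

Cobalt Credit Union: (1 + 0.0418/12)^12 − 1 = 4.261%
Prairie Financial: e^0.0455 − 1 = 4.655%
The lowest effective annual rate is Cobalt Credit Union at 4.261%.

Cobalt Credit Union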